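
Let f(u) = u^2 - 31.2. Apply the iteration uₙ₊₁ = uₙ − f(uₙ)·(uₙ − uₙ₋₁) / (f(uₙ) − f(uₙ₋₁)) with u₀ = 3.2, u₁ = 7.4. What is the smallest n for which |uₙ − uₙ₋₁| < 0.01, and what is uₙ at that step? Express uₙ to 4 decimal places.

n = 5, uₙ = 5.5857

f(3.2) = -20.960000, f(7.4) = 23.560000
u₂ = 7.400000 − 23.560000·(4.200000)/(44.520000) = 5.177358;  |Δ| = 2.222642
f(5.177358) = -4.394959
u₃ = 5.177358 − (-4.394959)·(-2.222642)/(-27.954959) = 5.526793;  |Δ| = 0.349434
f(5.526793) = -0.654563
u₄ = 5.526793 − (-0.654563)·(0.349434)/(3.740396) = 5.587943;  |Δ| = 0.061150
f(5.587943) = 0.025107
u₅ = 5.587943 − 0.025107·(0.061150)/(0.679670) = 5.585684;  |Δ| = 0.002259
|u₅ − u₄| = 0.002259 < 0.01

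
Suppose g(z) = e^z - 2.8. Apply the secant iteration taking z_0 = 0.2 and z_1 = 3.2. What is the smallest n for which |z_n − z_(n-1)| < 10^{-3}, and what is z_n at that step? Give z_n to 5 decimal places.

n = 8, z_n = 1.02962

g(0.2) = -1.5785972, g(3.2) = 21.7325302
z_2 = 3.2000000 − 21.7325302·(3.0000000)/(23.3111274) = 0.4031558;  |Δ| = 2.7968442
g(0.4031558) = -1.3034599
z_3 = 0.4031558 − (-1.3034599)·(-2.7968442)/(-23.0359901) = 0.5614114;  |Δ| = 0.1582556
g(0.5614114) = -1.0468548
z_4 = 0.5614114 − (-1.0468548)·(0.1582556)/(0.2566051) = 1.2070363;  |Δ| = 0.6456248
g(1.2070363) = 0.5435605
z_5 = 1.2070363 − 0.5435605·(0.6456248)/(1.5904153) = 0.9863793;  |Δ| = 0.2206569
g(0.9863793) = -0.1184920
z_6 = 0.9863793 − (-0.1184920)·(-0.2206569)/(-0.6620525) = 1.0258718;  |Δ| = 0.0394925
g(1.0258718) = -0.0104737
z_7 = 1.0258718 − (-0.0104737)·(0.0394925)/(0.1080182) = 1.0297011;  |Δ| = 0.0038293
g(1.0297011) = 0.0002287
z_8 = 1.0297011 − 0.0002287·(0.0038293)/(0.0107024) = 1.0296193;  |Δ| = 0.0000818
|z_8 − z_7| = 0.0000818 < 10^{-3}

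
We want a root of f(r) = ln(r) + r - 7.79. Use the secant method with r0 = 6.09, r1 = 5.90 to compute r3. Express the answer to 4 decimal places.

5.9985

f(6.09) = 0.106648, f(5.90) = -0.115048
r2 = 5.900000 − (-0.115048)·(5.900000 − 6.090000) / (-0.115048 − 0.106648) = 5.900000 − (0.021859)/(-0.221696) = 5.998599
f(5.998599) = 0.000125
r3 = 5.998599 − 0.000125·(5.998599 − 5.900000) / (0.000125 − (-0.115048)) = 5.998599 − (0.000012)/(0.115173) = 5.998492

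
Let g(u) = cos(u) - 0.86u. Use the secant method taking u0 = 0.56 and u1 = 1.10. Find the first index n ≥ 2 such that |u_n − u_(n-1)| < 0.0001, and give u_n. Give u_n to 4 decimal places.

n = 5, u_n = 0.8055

g(0.56) = 0.365655, g(1.10) = -0.492404
u2 = 1.100000 − (-0.492404)·(0.540000)/(-0.858059) = 0.790117;  |Δ| = 0.309883
g(0.790117) = 0.024262
u3 = 0.790117 − 0.024262·(-0.309883)/(0.516666) = 0.804668;  |Δ| = 0.014552
g(0.804668) = 0.001335
u4 = 0.804668 − 0.001335·(0.014552)/(-0.022927) = 0.805516;  |Δ| = 0.000848
g(0.805516) = -0.000005
u5 = 0.805516 − (-0.000005)·(0.000848)/(-0.001340) = 0.805513;  |Δ| = 0.000003
|u5 − u4| = 0.000003 < 0.0001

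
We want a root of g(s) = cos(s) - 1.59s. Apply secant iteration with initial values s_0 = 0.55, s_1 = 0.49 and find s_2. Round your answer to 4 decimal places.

g(0.55) = -0.021975, g(0.49) = 0.103233
s_2 = 0.490000 − 0.103233·(0.490000 − 0.550000) / (0.103233 − (-0.021975)) = 0.490000 − (-0.006194)/(0.125208) = 0.539469

0.5395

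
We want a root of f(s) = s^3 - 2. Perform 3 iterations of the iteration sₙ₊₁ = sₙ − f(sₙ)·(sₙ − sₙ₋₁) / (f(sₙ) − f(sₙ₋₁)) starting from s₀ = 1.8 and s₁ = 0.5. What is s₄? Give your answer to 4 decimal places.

1.1545

f(1.8) = 3.832000, f(0.5) = -1.875000
s₂ = 0.500000 − (-1.875000)·(0.500000 − 1.800000) / (-1.875000 − 3.832000) = 0.500000 − (2.437500)/(-5.707000) = 0.927107
f(0.927107) = -1.203126
s₃ = 0.927107 − (-1.203126)·(0.927107 − 0.500000) / (-1.203126 − (-1.875000)) = 0.927107 − (-0.513864)/(0.671874) = 1.691928
f(1.691928) = 2.843351
s₄ = 1.691928 − 2.843351·(1.691928 − 0.927107) / (2.843351 − (-1.203126)) = 1.691928 − (2.174656)/(4.046477) = 1.154509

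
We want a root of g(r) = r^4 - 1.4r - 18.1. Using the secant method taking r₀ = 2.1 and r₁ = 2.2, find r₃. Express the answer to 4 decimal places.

g(2.1) = -1.591900, g(2.2) = 2.245600
r₂ = 2.200000 − 2.245600·(2.200000 − 2.100000) / (2.245600 − (-1.591900)) = 2.200000 − (0.224560)/(3.837500) = 2.141483
g(2.141483) = -0.067154
r₃ = 2.141483 − (-0.067154)·(2.141483 − 2.200000) / (-0.067154 − 2.245600) = 2.141483 − (0.003930)/(-2.312754) = 2.143182

2.1432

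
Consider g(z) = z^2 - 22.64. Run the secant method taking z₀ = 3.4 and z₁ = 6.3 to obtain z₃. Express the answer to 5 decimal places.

g(3.4) = -11.0800000, g(6.3) = 17.0500000
z₂ = 6.3000000 − 17.0500000·(6.3000000 − 3.4000000) / (17.0500000 − (-11.0800000)) = 6.3000000 − (49.4450000)/(28.1300000) = 4.5422680
g(4.5422680) = -2.0078010
z₃ = 4.5422680 − (-2.0078010)·(4.5422680 − 6.3000000) / (-2.0078010 − 17.0500000) = 4.5422680 − (3.5291761)/(-19.0578010) = 4.7274508

4.72745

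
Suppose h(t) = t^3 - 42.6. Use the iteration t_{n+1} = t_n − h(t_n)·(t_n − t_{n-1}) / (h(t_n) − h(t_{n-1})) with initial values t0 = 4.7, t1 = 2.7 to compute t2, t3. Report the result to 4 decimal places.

3.2447, 3.5622

h(4.7) = 61.223000, h(2.7) = -22.917000
t2 = 2.700000 − (-22.917000)·(2.700000 − 4.700000) / (-22.917000 − 61.223000) = 2.700000 − (45.834000)/(-84.140000) = 3.244735
h(3.244735) = -8.438441
t3 = 3.244735 − (-8.438441)·(3.244735 − 2.700000) / (-8.438441 − (-22.917000)) = 3.244735 − (-4.596714)/(14.478559) = 3.562219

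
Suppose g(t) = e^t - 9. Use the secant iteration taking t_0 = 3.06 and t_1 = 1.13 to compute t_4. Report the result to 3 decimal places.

g(3.06) = 12.32756, g(1.13) = -5.90434
t_2 = 1.13000 − (-5.90434)·(1.13000 − 3.06000) / (-5.90434 − 12.32756) = 1.13000 − (11.39538)/(-18.23190) = 1.75502
g(1.75502) = -3.21641
t_3 = 1.75502 − (-3.21641)·(1.75502 − 1.13000) / (-3.21641 − (-5.90434)) = 1.75502 − (-2.01034)/(2.68793) = 2.50294
g(2.50294) = 3.21831
t_4 = 2.50294 − 3.21831·(2.50294 − 1.75502) / (3.21831 − (-3.21641)) = 2.50294 − (2.40701)/(6.43472) = 2.12887

2.129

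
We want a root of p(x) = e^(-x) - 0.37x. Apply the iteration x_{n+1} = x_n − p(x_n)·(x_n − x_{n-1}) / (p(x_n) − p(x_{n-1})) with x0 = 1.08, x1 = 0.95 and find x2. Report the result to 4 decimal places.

0.9981

p(1.08) = -0.060004, p(0.95) = 0.035241
x2 = 0.950000 − 0.035241·(0.950000 − 1.080000) / (0.035241 − (-0.060004)) = 0.950000 − (-0.004581)/(0.095245) = 0.998100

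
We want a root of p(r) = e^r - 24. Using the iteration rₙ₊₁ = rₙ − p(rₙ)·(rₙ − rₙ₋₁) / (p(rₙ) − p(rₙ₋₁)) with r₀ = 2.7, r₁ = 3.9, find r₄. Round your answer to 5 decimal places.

3.18241

p(2.7) = -9.1202683, p(3.9) = 25.4024491
r₂ = 3.9000000 − 25.4024491·(3.9000000 − 2.7000000) / (25.4024491 − (-9.1202683)) = 3.9000000 − (30.4829389)/(34.5227174) = 3.0170180
p(3.0170180) = -3.5697229
r₃ = 3.0170180 − (-3.5697229)·(3.0170180 − 3.9000000) / (-3.5697229 − 25.4024491) = 3.0170180 − (3.1520011)/(-28.9721720) = 3.1258121
p(3.1258121) = -1.2216149
r₄ = 3.1258121 − (-1.2216149)·(3.1258121 − 3.0170180) / (-1.2216149 − (-3.5697229)) = 3.1258121 − (-0.1329045)/(2.3481080) = 3.1824127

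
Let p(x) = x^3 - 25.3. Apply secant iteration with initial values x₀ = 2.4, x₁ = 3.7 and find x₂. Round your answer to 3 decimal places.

2.805

p(2.4) = -11.47600, p(3.7) = 25.35300
x₂ = 3.70000 − 25.35300·(3.70000 − 2.40000) / (25.35300 − (-11.47600)) = 3.70000 − (32.95890)/(36.82900) = 2.80508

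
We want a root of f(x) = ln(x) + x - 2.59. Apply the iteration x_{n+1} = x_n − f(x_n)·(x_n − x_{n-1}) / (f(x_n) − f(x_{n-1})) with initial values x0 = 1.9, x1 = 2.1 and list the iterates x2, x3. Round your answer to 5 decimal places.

f(1.9) = -0.0481461, f(2.1) = 0.2519373
x2 = 2.1000000 − 0.2519373·(2.1000000 − 1.9000000) / (0.2519373 − (-0.0481461)) = 2.1000000 − (0.0503875)/(0.3000835) = 1.9320885
f(1.9320885) = 0.0006900
x3 = 1.9320885 − 0.0006900·(1.9320885 − 2.1000000) / (0.0006900 − 0.2519373) = 1.9320885 − (-0.0001159)/(-0.2512473) = 1.9316273

1.93209, 1.93163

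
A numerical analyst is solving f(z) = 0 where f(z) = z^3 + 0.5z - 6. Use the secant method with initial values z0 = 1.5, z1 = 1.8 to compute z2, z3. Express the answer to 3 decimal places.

1.716, 1.725

f(1.5) = -1.87500, f(1.8) = 0.73200
z2 = 1.80000 − 0.73200·(1.80000 − 1.50000) / (0.73200 − (-1.87500)) = 1.80000 − (0.21960)/(2.60700) = 1.71577
f(1.71577) = -0.09116
z3 = 1.71577 − (-0.09116)·(1.71577 − 1.80000) / (-0.09116 − 0.73200) = 1.71577 − (0.00768)/(-0.82316) = 1.72509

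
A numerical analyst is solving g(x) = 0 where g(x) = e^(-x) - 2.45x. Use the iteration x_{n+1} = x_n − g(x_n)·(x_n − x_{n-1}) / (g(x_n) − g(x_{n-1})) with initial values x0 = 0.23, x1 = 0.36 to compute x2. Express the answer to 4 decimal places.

0.3023

g(0.23) = 0.231034, g(0.36) = -0.184324
x2 = 0.360000 − (-0.184324)·(0.360000 − 0.230000) / (-0.184324 − 0.231034) = 0.360000 − (-0.023962)/(-0.415357) = 0.302310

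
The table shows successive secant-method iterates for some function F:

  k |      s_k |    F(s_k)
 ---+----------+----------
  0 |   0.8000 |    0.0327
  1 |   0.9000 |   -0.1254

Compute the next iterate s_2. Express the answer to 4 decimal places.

s_2 = 0.9000 − (-0.1254)·(0.9000 − 0.8000) / (-0.1254 − 0.0327)
   = 0.9000 − (-0.012540)/(-0.158100) = 0.820683

0.8207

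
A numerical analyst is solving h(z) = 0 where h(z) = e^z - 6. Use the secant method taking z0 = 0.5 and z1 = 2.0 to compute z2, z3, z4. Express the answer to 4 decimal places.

1.6370, 1.7758, 1.7930

h(0.5) = -4.351279, h(2.0) = 1.389056
z2 = 2.000000 − 1.389056·(2.000000 − 0.500000) / (1.389056 − (-4.351279)) = 2.000000 − (2.083584)/(5.740335) = 1.637027
h(1.637027) = -0.860132
z3 = 1.637027 − (-0.860132)·(1.637027 − 2.000000) / (-0.860132 − 1.389056) = 1.637027 − (0.312204)/(-2.249188) = 1.775835
h(1.775835) = -0.094790
z4 = 1.775835 − (-0.094790)·(1.775835 − 1.637027) / (-0.094790 − (-0.860132)) = 1.775835 − (-0.013158)/(0.765342) = 1.793027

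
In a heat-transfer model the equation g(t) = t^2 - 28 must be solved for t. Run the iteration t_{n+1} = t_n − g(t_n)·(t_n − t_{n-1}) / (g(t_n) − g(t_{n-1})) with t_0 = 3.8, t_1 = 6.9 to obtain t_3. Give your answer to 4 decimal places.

5.2614

g(3.8) = -13.560000, g(6.9) = 19.610000
t_2 = 6.900000 − 19.610000·(6.900000 − 3.800000) / (19.610000 − (-13.560000)) = 6.900000 − (60.791000)/(33.170000) = 5.067290
g(5.067290) = -2.322575
t_3 = 5.067290 − (-2.322575)·(5.067290 − 6.900000) / (-2.322575 − 19.610000) = 5.067290 − (4.256607)/(-21.932575) = 5.261367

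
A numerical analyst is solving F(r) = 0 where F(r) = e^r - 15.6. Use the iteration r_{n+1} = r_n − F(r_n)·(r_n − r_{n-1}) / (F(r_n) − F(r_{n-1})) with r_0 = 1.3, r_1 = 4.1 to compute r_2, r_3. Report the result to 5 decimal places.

F(1.3) = -11.9307033, F(4.1) = 44.7402876
r_2 = 4.1000000 − 44.7402876·(4.1000000 − 1.3000000) / (44.7402876 − (-11.9307033)) = 4.1000000 − (125.2728053)/(56.6709909) = 1.8894721
F(1.8894721) = -8.9841246
r_3 = 1.8894721 − (-8.9841246)·(1.8894721 − 4.1000000) / (-8.9841246 − 44.7402876) = 1.8894721 − (19.8596579)/(-53.7244122) = 2.2591301

1.88947, 2.25913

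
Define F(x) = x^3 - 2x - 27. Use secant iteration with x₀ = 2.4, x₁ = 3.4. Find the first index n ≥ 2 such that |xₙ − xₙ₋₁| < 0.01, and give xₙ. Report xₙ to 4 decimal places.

F(2.4) = -17.976000, F(3.4) = 5.504000
x₂ = 3.400000 − 5.504000·(1.000000)/(23.480000) = 3.165588;  |Δ| = 0.234412
F(3.165588) = -1.608993
x₃ = 3.165588 − (-1.608993)·(-0.234412)/(-7.112993) = 3.218613;  |Δ| = 0.053025
F(3.218613) = -0.094105
x₄ = 3.218613 − (-0.094105)·(0.053025)/(1.514887) = 3.221907;  |Δ| = 0.003294
|x₄ − x₃| = 0.003294 < 0.01

n = 4, xₙ = 3.2219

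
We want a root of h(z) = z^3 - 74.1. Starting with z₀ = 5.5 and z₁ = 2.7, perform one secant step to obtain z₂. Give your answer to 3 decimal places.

h(5.5) = 92.27500, h(2.7) = -54.41700
z₂ = 2.70000 − (-54.41700)·(2.70000 − 5.50000) / (-54.41700 − 92.27500) = 2.70000 − (152.36760)/(-146.69200) = 3.73869

3.739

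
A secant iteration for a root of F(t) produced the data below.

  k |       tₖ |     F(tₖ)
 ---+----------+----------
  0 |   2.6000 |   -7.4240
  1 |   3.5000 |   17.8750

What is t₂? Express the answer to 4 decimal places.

2.8641

t₂ = 3.5000 − 17.8750·(3.5000 − 2.6000) / (17.8750 − (-7.4240))
   = 3.5000 − (16.087500)/(25.299000) = 2.864105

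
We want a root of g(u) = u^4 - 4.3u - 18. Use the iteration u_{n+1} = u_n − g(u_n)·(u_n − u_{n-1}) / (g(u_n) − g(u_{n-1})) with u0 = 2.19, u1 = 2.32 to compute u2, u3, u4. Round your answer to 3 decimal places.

g(2.19) = -4.41442, g(2.32) = 0.99423
u2 = 2.32000 − 0.99423·(2.32000 − 2.19000) / (0.99423 − (-4.41442)) = 2.32000 − (0.12925)/(5.40865) = 2.29610
g(2.29610) = -0.07831
u3 = 2.29610 − (-0.07831)·(2.29610 − 2.32000) / (-0.07831 − 0.99423) = 2.29610 − (0.00187)/(-1.07254) = 2.29785
g(2.29785) = -0.00123
u4 = 2.29785 − (-0.00123)·(2.29785 − 2.29610) / (-0.00123 − (-0.07831)) = 2.29785 − (0.00000)/(0.07708) = 2.29788

2.296, 2.298, 2.298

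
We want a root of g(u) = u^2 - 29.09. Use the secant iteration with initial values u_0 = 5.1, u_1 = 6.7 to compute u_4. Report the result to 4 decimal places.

g(5.1) = -3.080000, g(6.7) = 15.800000
u_2 = 6.700000 − 15.800000·(6.700000 − 5.100000) / (15.800000 − (-3.080000)) = 6.700000 − (25.280000)/(18.880000) = 5.361017
g(5.361017) = -0.349497
u_3 = 5.361017 − (-0.349497)·(5.361017 − 6.700000) / (-0.349497 − 15.800000) = 5.361017 − (0.467971)/(-16.149497) = 5.389994
g(5.389994) = -0.037961
u_4 = 5.389994 − (-0.037961)·(5.389994 − 5.361017) / (-0.037961 − (-0.349497)) = 5.389994 − (-0.001100)/(0.311537) = 5.393525

5.3935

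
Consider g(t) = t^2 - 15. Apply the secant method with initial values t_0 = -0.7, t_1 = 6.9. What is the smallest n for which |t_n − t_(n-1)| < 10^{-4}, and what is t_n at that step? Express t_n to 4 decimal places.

g(-0.7) = -14.510000, g(6.9) = 32.610000
t_2 = 6.900000 − 32.610000·(7.600000)/(47.120000) = 1.640323;  |Δ| = 5.259677
g(1.640323) = -12.309342
t_3 = 1.640323 − (-12.309342)·(-5.259677)/(-44.919342) = 3.081643;  |Δ| = 1.441320
g(3.081643) = -5.503476
t_4 = 3.081643 − (-5.503476)·(1.441320)/(6.805866) = 4.247148;  |Δ| = 1.165505
g(4.247148) = 3.038269
t_5 = 4.247148 − 3.038269·(1.165505)/(8.541745) = 3.832582;  |Δ| = 0.414566
g(3.832582) = -0.311314
t_6 = 3.832582 − (-0.311314)·(-0.414566)/(-3.349583) = 3.871112;  |Δ| = 0.038530
g(3.871112) = -0.014489
t_7 = 3.871112 − (-0.014489)·(0.038530)/(0.296825) = 3.872993;  |Δ| = 0.001881
g(3.872993) = 0.000076
t_8 = 3.872993 − 0.000076·(0.001881)/(0.014565) = 3.872983;  |Δ| = 0.000010
|t_8 − t_7| = 0.000010 < 10^{-4}

n = 8, t_n = 3.8730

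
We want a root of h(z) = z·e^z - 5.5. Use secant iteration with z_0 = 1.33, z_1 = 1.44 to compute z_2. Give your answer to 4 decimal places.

h(1.33) = -0.471212, h(1.44) = 0.577802
z_2 = 1.440000 − 0.577802·(1.440000 − 1.330000) / (0.577802 − (-0.471212)) = 1.440000 − (0.063558)/(1.049014) = 1.379411

1.3794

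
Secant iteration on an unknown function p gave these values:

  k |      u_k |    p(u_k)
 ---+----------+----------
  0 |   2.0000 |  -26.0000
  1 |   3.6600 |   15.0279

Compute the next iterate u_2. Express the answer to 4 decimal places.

3.0520

u_2 = 3.6600 − 15.0279·(3.6600 − 2.0000) / (15.0279 − (-26.0000))
   = 3.6600 − (24.946314)/(41.027900) = 3.051967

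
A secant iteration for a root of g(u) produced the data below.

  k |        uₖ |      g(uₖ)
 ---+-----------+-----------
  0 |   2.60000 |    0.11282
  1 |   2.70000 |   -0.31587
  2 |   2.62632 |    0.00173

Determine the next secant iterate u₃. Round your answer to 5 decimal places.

2.62672

u₃ = 2.62632 − 0.00173·(2.62632 − 2.70000) / (0.00173 − (-0.31587))
   = 2.62632 − (-0.0001275)/(0.3176000) = 2.6267213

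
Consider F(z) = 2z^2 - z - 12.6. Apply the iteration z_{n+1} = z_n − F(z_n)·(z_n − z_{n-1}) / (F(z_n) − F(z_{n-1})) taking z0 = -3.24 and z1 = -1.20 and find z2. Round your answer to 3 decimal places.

F(-3.24) = 11.63520, F(-1.20) = -8.52000
z2 = -1.20000 − (-8.52000)·(-1.20000 − (-3.24000)) / (-8.52000 − 11.63520) = -1.20000 − (-17.38080)/(-20.15520) = -2.06235

-2.062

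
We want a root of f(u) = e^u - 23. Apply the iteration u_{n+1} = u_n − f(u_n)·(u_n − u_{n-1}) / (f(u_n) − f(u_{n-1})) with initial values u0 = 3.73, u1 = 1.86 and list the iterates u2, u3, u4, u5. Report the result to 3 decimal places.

f(3.73) = 18.67911, f(1.86) = -16.57626
u2 = 1.86000 − (-16.57626)·(1.86000 − 3.73000) / (-16.57626 − 18.67911) = 1.86000 − (30.99761)/(-35.25537) = 2.73923
f(2.73923) = -7.52492
u3 = 2.73923 − (-7.52492)·(2.73923 − 1.86000) / (-7.52492 − (-16.57626)) = 2.73923 − (-6.61614)/(9.05134) = 3.47019
f(3.47019) = 9.14279
u4 = 3.47019 − 9.14279·(3.47019 − 2.73923) / (9.14279 − (-7.52492)) = 3.47019 − (6.68299)/(16.66771) = 3.06923
f(3.06923) = -1.47459
u5 = 3.06923 − (-1.47459)·(3.06923 − 3.47019) / (-1.47459 − 9.14279) = 3.06923 − (0.59124)/(-10.61738) = 3.12492

2.739, 3.470, 3.069, 3.125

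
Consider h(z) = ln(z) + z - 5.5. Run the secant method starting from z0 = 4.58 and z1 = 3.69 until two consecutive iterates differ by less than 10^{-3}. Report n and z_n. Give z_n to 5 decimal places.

h(4.58) = 0.6016990, h(3.69) = -0.5043735
z2 = 3.6900000 − (-0.5043735)·(-0.8900000)/(-1.1060725) = 4.0958436;  |Δ| = 0.4058436
h(4.0958436) = 0.0058163
z3 = 4.0958436 − 0.0058163·(0.4058436)/(0.5101898) = 4.0912169;  |Δ| = 0.0046267
h(4.0912169) = 0.0000593
z4 = 4.0912169 − 0.0000593·(-0.0046267)/(-0.0057570) = 4.0911692;  |Δ| = 0.0000477
|z4 − z3| = 0.0000477 < 10^{-3}

n = 4, z_n = 4.09117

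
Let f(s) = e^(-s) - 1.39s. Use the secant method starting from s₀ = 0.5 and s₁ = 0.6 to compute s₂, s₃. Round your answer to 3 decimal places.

f(0.5) = -0.08847, f(0.6) = -0.28519
s₂ = 0.60000 − (-0.28519)·(0.60000 − 0.50000) / (-0.28519 − (-0.08847)) = 0.60000 − (-0.02852)/(-0.19672) = 0.45503
f(0.45503) = 0.00194
s₃ = 0.45503 − 0.00194·(0.45503 − 0.60000) / (0.00194 − (-0.28519)) = 0.45503 − (-0.00028)/(0.28713) = 0.45601

0.455, 0.456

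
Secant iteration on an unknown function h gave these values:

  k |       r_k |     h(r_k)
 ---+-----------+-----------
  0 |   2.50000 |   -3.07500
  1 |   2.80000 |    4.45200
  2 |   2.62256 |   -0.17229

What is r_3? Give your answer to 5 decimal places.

2.62917

r_3 = 2.62256 − (-0.17229)·(2.62256 − 2.80000) / (-0.17229 − 4.45200)
   = 2.62256 − (0.0305711)/(-4.6242900) = 2.6291710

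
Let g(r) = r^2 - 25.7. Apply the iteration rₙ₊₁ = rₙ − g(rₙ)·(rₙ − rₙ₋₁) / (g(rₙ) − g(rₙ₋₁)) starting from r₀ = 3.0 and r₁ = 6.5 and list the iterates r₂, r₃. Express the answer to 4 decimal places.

g(3.0) = -16.700000, g(6.5) = 16.550000
r₂ = 6.500000 − 16.550000·(6.500000 − 3.000000) / (16.550000 − (-16.700000)) = 6.500000 − (57.925000)/(33.250000) = 4.757895
g(4.757895) = -3.062438
r₃ = 4.757895 − (-3.062438)·(4.757895 − 6.500000) / (-3.062438 − 16.550000) = 4.757895 − (5.335089)/(-19.612438) = 5.029921

4.7579, 5.0299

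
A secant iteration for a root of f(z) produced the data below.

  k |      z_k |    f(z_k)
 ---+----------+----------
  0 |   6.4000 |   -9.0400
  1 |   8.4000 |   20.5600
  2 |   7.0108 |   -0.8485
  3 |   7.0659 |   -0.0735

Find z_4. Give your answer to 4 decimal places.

z_4 = 7.0659 − (-0.0735)·(7.0659 − 7.0108) / (-0.0735 − (-0.8485))
   = 7.0659 − (-0.004050)/(0.775000) = 7.071126

7.0711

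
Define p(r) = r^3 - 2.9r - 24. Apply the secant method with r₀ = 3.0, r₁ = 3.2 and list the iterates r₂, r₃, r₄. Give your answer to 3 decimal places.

3.220, 3.218, 3.218

p(3.0) = -5.70000, p(3.2) = -0.51200
r₂ = 3.20000 − (-0.51200)·(3.20000 − 3.00000) / (-0.51200 − (-5.70000)) = 3.20000 − (-0.10240)/(5.18800) = 3.21974
p(3.21974) = 0.04085
r₃ = 3.21974 − 0.04085·(3.21974 − 3.20000) / (0.04085 − (-0.51200)) = 3.21974 − (0.00081)/(0.55285) = 3.21828
p(3.21828) = -0.00026
r₄ = 3.21828 − (-0.00026)·(3.21828 − 3.21974) / (-0.00026 − 0.04085) = 3.21828 − (0.00000)/(-0.04111) = 3.21829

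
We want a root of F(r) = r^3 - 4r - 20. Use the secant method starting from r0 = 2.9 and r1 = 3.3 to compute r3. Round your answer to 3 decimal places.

F(2.9) = -7.21100, F(3.3) = 2.73700
r2 = 3.30000 − 2.73700·(3.30000 − 2.90000) / (2.73700 − (-7.21100)) = 3.30000 − (1.09480)/(9.94800) = 3.18995
F(3.18995) = -0.29963
r3 = 3.18995 − (-0.29963)·(3.18995 − 3.30000) / (-0.29963 − 2.73700) = 3.18995 − (0.03297)/(-3.03663) = 3.20081

3.201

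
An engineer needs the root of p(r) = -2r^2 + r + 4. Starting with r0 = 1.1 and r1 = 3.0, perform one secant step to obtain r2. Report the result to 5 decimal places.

p(1.1) = 2.6800000, p(3.0) = -11.0000000
r2 = 3.0000000 − (-11.0000000)·(3.0000000 − 1.1000000) / (-11.0000000 − 2.6800000) = 3.0000000 − (-20.9000000)/(-13.6800000) = 1.4722222

1.47222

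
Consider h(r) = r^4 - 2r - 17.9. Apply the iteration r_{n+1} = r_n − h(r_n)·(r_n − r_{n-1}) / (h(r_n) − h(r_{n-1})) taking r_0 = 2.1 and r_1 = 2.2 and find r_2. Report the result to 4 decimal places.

h(2.1) = -2.651900, h(2.2) = 1.125600
r_2 = 2.200000 − 1.125600·(2.200000 − 2.100000) / (1.125600 − (-2.651900)) = 2.200000 − (0.112560)/(3.777500) = 2.170203

2.1702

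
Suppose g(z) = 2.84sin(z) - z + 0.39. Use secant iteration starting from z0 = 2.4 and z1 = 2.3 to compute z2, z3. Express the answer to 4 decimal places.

g(2.4) = -0.091685, g(2.3) = 0.207803
z2 = 2.300000 − 0.207803·(2.300000 − 2.400000) / (0.207803 − (-0.091685)) = 2.300000 − (-0.020780)/(0.299487) = 2.369386
g(2.369386) = 0.002132
z3 = 2.369386 − 0.002132·(2.369386 − 2.300000) / (0.002132 − 0.207803) = 2.369386 − (0.000148)/(-0.205671) = 2.370105

2.3694, 2.3701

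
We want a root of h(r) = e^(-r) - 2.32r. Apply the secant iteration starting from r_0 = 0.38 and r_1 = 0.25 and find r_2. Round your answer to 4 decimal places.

0.3152

h(0.38) = -0.197739, h(0.25) = 0.198801
r_2 = 0.250000 − 0.198801·(0.250000 − 0.380000) / (0.198801 − (-0.197739)) = 0.250000 − (-0.025844)/(0.396539) = 0.315174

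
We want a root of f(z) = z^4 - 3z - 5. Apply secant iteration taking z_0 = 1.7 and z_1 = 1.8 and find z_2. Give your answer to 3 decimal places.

1.795

f(1.7) = -1.74790, f(1.8) = 0.09760
z_2 = 1.80000 − 0.09760·(1.80000 − 1.70000) / (0.09760 − (-1.74790)) = 1.80000 − (0.00976)/(1.84550) = 1.79471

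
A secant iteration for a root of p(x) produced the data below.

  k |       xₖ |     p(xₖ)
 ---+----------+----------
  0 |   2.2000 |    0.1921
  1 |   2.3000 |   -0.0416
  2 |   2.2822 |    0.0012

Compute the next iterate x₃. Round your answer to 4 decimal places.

2.2827

x₃ = 2.2822 − 0.0012·(2.2822 − 2.3000) / (0.0012 − (-0.0416))
   = 2.2822 − (-0.000021)/(0.042800) = 2.282699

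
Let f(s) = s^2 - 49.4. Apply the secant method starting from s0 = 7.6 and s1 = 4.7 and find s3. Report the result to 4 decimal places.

f(7.6) = 8.360000, f(4.7) = -27.310000
s2 = 4.700000 − (-27.310000)·(4.700000 − 7.600000) / (-27.310000 − 8.360000) = 4.700000 − (79.199000)/(-35.670000) = 6.920325
f(6.920325) = -1.509099
s3 = 6.920325 − (-1.509099)·(6.920325 − 4.700000) / (-1.509099 − (-27.310000)) = 6.920325 − (-3.350691)/(25.800901) = 7.050192

7.0502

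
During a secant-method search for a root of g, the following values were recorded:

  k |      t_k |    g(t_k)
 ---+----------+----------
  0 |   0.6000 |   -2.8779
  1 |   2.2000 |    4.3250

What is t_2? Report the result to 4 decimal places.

1.2393

t_2 = 2.2000 − 4.3250·(2.2000 − 0.6000) / (4.3250 − (-2.8779))
   = 2.2000 − (6.920000)/(7.202900) = 1.239276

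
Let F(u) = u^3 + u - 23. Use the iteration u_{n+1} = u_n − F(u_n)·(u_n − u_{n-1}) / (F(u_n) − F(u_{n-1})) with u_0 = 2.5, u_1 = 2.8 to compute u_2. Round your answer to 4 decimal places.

2.7207

F(2.5) = -4.875000, F(2.8) = 1.752000
u_2 = 2.800000 − 1.752000·(2.800000 − 2.500000) / (1.752000 − (-4.875000)) = 2.800000 − (0.525600)/(6.627000) = 2.720688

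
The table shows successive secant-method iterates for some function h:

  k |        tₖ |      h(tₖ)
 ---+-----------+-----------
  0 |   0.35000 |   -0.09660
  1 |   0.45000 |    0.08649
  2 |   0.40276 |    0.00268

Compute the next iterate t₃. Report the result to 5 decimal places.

t₃ = 0.40276 − 0.00268·(0.40276 − 0.45000) / (0.00268 − 0.08649)
   = 0.40276 − (-0.0001266)/(-0.0838100) = 0.4012494

0.40125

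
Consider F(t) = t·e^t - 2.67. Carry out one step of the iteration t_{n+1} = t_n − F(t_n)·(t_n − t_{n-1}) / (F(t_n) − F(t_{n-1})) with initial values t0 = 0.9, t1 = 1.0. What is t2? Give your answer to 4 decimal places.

0.9904

F(0.9) = -0.456357, F(1.0) = 0.048282
t2 = 1.000000 − 0.048282·(1.000000 − 0.900000) / (0.048282 − (-0.456357)) = 1.000000 − (0.004828)/(0.504639) = 0.990432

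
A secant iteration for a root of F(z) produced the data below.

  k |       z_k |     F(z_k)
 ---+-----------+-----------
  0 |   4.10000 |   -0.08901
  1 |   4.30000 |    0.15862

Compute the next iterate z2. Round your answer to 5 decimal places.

z2 = 4.30000 − 0.15862·(4.30000 − 4.10000) / (0.15862 − (-0.08901))
   = 4.30000 − (0.0317240)/(0.2476300) = 4.1718895

4.17189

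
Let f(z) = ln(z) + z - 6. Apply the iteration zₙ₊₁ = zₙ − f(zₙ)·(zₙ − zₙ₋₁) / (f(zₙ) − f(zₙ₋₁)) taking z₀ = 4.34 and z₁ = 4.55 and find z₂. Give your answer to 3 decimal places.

4.497

f(4.34) = -0.19213, f(4.55) = 0.06513
z₂ = 4.55000 − 0.06513·(4.55000 − 4.34000) / (0.06513 − (-0.19213)) = 4.55000 − (0.01368)/(0.25725) = 4.49684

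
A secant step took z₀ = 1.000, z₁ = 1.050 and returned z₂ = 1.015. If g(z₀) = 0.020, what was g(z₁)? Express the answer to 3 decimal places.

-0.047

The secant line through (1.000, 0.020) and (1.050, g(z₁)) crosses zero at z₂ = 1.015.
So (1.000, 0.020), (1.050, g(z₁)), (1.015, 0) are collinear:
g(z₁) = 0.020 · (1.050 − 1.015) / (1.000 − 1.015) = 0.020 · (0.03500)/(-0.01500) = -0.04667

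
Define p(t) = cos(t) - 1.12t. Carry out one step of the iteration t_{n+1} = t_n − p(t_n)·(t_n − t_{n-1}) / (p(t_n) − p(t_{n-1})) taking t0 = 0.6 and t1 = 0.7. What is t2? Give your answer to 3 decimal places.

0.689

p(0.6) = 0.15334, p(0.7) = -0.01916
t2 = 0.70000 − (-0.01916)·(0.70000 − 0.60000) / (-0.01916 − 0.15334) = 0.70000 − (-0.00192)/(-0.17249) = 0.68889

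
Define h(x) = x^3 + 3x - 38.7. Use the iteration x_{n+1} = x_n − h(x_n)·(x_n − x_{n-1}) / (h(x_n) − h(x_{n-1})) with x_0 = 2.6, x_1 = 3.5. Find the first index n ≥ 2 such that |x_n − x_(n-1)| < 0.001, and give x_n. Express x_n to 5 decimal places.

h(2.6) = -13.3240000, h(3.5) = 14.6750000
x_2 = 3.5000000 − 14.6750000·(0.9000000)/(27.9990000) = 3.0282867;  |Δ| = 0.4717133
h(3.0282867) = -1.8441744
x_3 = 3.0282867 − (-1.8441744)·(-0.4717133)/(-16.5191744) = 3.0809480;  |Δ| = 0.0526613
h(3.0809480) = -0.2120550
x_4 = 3.0809480 − (-0.2120550)·(0.0526613)/(1.6321194) = 3.0877901;  |Δ| = 0.0068421
h(3.0877901) = 0.0037444
x_5 = 3.0877901 − 0.0037444·(0.0068421)/(0.2157993) = 3.0876714;  |Δ| = 0.0001187
|x_5 − x_4| = 0.0001187 < 0.001

n = 5, x_n = 3.08767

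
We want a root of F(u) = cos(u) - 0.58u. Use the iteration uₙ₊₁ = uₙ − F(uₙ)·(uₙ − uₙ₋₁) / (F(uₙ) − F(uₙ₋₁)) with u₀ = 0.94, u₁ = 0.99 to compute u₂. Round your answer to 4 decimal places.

F(0.94) = 0.044588, F(0.99) = -0.025510
u₂ = 0.990000 − (-0.025510)·(0.990000 − 0.940000) / (-0.025510 − 0.044588) = 0.990000 − (-0.001276)/(-0.070098) = 0.971804

0.9718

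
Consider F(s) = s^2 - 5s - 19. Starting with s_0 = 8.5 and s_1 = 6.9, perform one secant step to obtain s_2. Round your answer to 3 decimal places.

7.466

F(8.5) = 10.75000, F(6.9) = -5.89000
s_2 = 6.90000 − (-5.89000)·(6.90000 − 8.50000) / (-5.89000 − 10.75000) = 6.90000 − (9.42400)/(-16.64000) = 7.46635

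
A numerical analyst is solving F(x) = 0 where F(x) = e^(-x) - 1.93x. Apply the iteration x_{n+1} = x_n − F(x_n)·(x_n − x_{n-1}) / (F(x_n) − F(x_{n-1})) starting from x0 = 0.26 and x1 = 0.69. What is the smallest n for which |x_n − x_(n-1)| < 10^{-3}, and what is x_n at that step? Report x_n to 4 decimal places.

n = 4, x_n = 0.3611

F(0.26) = 0.269252, F(0.69) = -0.830124
x2 = 0.690000 − (-0.830124)·(0.430000)/(-1.099376) = 0.365313;  |Δ| = 0.324687
F(0.365313) = -0.011074
x3 = 0.365313 − (-0.011074)·(-0.324687)/(0.819050) = 0.360923;  |Δ| = 0.004390
F(0.360923) = 0.000452
x4 = 0.360923 − 0.000452·(-0.004390)/(0.011526) = 0.361095;  |Δ| = 0.000172
|x4 − x3| = 0.000172 < 10^{-3}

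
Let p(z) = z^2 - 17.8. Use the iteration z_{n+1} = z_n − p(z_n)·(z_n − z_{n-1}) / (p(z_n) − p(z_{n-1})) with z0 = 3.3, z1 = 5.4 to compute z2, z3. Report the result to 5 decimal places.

p(3.3) = -6.9100000, p(5.4) = 11.3600000
z2 = 5.4000000 − 11.3600000·(5.4000000 − 3.3000000) / (11.3600000 − (-6.9100000)) = 5.4000000 − (23.8560000)/(18.2700000) = 4.0942529
p(4.0942529) = -1.0370934
z3 = 4.0942529 − (-1.0370934)·(4.0942529 − 5.4000000) / (-1.0370934 − 11.3600000) = 4.0942529 − (1.3541817)/(-12.3970934) = 4.2034867

4.09425, 4.20349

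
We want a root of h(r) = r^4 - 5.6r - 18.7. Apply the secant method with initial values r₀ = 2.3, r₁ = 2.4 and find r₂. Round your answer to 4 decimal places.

h(2.3) = -3.595900, h(2.4) = 1.037600
r₂ = 2.400000 − 1.037600·(2.400000 − 2.300000) / (1.037600 − (-3.595900)) = 2.400000 − (0.103760)/(4.633500) = 2.377607

2.3776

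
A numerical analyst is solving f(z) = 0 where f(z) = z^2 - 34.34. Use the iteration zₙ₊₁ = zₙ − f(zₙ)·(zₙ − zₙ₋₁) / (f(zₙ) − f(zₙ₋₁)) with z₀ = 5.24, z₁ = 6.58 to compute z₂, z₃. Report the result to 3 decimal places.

5.822, 5.858

f(5.24) = -6.88240, f(6.58) = 8.95640
z₂ = 6.58000 − 8.95640·(6.58000 − 5.24000) / (8.95640 − (-6.88240)) = 6.58000 − (12.00158)/(15.83880) = 5.82227
f(5.82227) = -0.44120
z₃ = 5.82227 − (-0.44120)·(5.82227 − 6.58000) / (-0.44120 − 8.95640) = 5.82227 − (0.33431)/(-9.39760) = 5.85784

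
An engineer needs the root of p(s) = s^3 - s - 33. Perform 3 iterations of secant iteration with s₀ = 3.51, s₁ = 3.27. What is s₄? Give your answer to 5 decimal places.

p(3.51) = 6.7335510, p(3.27) = -1.3042170
s₂ = 3.2700000 − (-1.3042170)·(3.2700000 − 3.5100000) / (-1.3042170 − 6.7335510) = 3.2700000 − (0.3130121)/(-8.0377680) = 3.3089427
p(3.3089427) = -0.0789935
s₃ = 3.3089427 − (-0.0789935)·(3.3089427 − 3.2700000) / (-0.0789935 − (-1.3042170)) = 3.3089427 − (-0.0030762)/(1.2252235) = 3.3114534
p(3.3114534) = 0.0010294
s₄ = 3.3114534 − 0.0010294·(3.3114534 − 3.3089427) / (0.0010294 − (-0.0789935)) = 3.3114534 − (0.0000026)/(0.0800229) = 3.3114211

3.31142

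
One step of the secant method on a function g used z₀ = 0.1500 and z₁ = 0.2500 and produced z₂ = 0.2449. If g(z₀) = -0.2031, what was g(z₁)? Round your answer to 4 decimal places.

The secant line through (0.1500, -0.2031) and (0.2500, g(z₁)) crosses zero at z₂ = 0.2449.
So (0.1500, -0.2031), (0.2500, g(z₁)), (0.2449, 0) are collinear:
g(z₁) = -0.2031 · (0.2500 − 0.2449) / (0.1500 − 0.2449) = -0.2031 · (0.005100)/(-0.094900) = 0.010915

0.0109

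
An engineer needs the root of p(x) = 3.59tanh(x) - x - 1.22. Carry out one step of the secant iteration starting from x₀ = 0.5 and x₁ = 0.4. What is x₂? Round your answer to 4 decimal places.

0.5313

p(0.5) = -0.060999, p(0.4) = -0.255983
x₂ = 0.400000 − (-0.255983)·(0.400000 − 0.500000) / (-0.255983 − (-0.060999)) = 0.400000 − (0.025598)/(-0.194984) = 0.531284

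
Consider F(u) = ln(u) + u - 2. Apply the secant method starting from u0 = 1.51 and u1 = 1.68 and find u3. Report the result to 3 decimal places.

1.557

F(1.51) = -0.07789, F(1.68) = 0.19879
u2 = 1.68000 − 0.19879·(1.68000 − 1.51000) / (0.19879 − (-0.07789)) = 1.68000 − (0.03379)/(0.27668) = 1.55786
F(1.55786) = 0.00117
u3 = 1.55786 − 0.00117·(1.55786 − 1.68000) / (0.00117 − 0.19879) = 1.55786 − (-0.00014)/(-0.19763) = 1.55714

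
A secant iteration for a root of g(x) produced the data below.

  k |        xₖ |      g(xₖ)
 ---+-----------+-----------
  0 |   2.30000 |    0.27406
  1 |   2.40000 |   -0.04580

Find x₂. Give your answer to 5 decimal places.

2.38568

x₂ = 2.40000 − (-0.04580)·(2.40000 − 2.30000) / (-0.04580 − 0.27406)
   = 2.40000 − (-0.0045800)/(-0.3198600) = 2.3856812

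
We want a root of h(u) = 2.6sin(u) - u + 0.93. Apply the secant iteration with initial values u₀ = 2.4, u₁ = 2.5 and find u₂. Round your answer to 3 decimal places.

h(2.4) = 0.28620, h(2.5) = -0.01397
u₂ = 2.50000 − (-0.01397)·(2.50000 − 2.40000) / (-0.01397 − 0.28620) = 2.50000 − (-0.00140)/(-0.30018) = 2.49535

2.495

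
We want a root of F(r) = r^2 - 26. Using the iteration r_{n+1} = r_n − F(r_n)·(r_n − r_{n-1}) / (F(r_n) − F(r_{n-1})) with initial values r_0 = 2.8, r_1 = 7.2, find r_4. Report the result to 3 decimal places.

F(2.8) = -18.16000, F(7.2) = 25.84000
r_2 = 7.20000 − 25.84000·(7.20000 − 2.80000) / (25.84000 − (-18.16000)) = 7.20000 − (113.69600)/(44.00000) = 4.61600
F(4.61600) = -4.69254
r_3 = 4.61600 − (-4.69254)·(4.61600 − 7.20000) / (-4.69254 − 25.84000) = 4.61600 − (12.12553)/(-30.53254) = 5.01313
F(5.01313) = -0.86848
r_4 = 5.01313 − (-0.86848)·(5.01313 − 4.61600) / (-0.86848 − (-4.69254)) = 5.01313 − (-0.34490)/(3.82406) = 5.10333

5.103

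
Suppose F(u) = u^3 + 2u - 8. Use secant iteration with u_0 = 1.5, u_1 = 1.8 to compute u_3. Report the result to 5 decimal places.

1.66959

F(1.5) = -1.6250000, F(1.8) = 1.4320000
u_2 = 1.8000000 − 1.4320000·(1.8000000 − 1.5000000) / (1.4320000 − (-1.6250000)) = 1.8000000 − (0.4296000)/(3.0570000) = 1.6594701
F(1.6594701) = -0.1111433
u_3 = 1.6594701 − (-0.1111433)·(1.6594701 − 1.8000000) / (-0.1111433 − 1.4320000) = 1.6594701 − (0.0156190)/(-1.5431433) = 1.6695916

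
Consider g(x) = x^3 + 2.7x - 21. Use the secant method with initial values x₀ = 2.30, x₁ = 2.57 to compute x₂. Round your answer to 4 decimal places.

g(2.30) = -2.623000, g(2.57) = 2.913593
x₂ = 2.570000 − 2.913593·(2.570000 − 2.300000) / (2.913593 − (-2.623000)) = 2.570000 − (0.786670)/(5.536593) = 2.427914

2.4279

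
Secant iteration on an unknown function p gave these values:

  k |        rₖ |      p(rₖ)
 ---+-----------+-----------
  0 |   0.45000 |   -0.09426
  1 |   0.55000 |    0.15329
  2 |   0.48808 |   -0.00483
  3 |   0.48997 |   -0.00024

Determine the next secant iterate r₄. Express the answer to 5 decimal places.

0.49007

r₄ = 0.48997 − (-0.00024)·(0.48997 − 0.48808) / (-0.00024 − (-0.00483))
   = 0.48997 − (-0.0000005)/(0.0045900) = 0.4900688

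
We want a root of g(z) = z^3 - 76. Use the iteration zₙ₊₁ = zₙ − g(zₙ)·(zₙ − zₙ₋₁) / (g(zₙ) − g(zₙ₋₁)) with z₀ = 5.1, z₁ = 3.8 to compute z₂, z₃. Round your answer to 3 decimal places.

4.153, 4.245

g(5.1) = 56.65100, g(3.8) = -21.12800
z₂ = 3.80000 − (-21.12800)·(3.80000 − 5.10000) / (-21.12800 − 56.65100) = 3.80000 − (27.46640)/(-77.77900) = 4.15313
g(4.15313) = -4.36458
z₃ = 4.15313 − (-4.36458)·(4.15313 − 3.80000) / (-4.36458 − (-21.12800)) = 4.15313 − (-1.54128)/(16.76342) = 4.24508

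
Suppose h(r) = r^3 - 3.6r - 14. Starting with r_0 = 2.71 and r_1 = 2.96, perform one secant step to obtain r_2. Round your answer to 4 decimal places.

2.8977

h(2.71) = -3.853489, h(2.96) = 1.278336
r_2 = 2.960000 − 1.278336·(2.960000 − 2.710000) / (1.278336 − (-3.853489)) = 2.960000 − (0.319584)/(5.131825) = 2.897725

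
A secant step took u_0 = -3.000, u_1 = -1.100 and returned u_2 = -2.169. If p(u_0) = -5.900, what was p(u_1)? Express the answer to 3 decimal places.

The secant line through (-3.000, -5.900) and (-1.100, p(u_1)) crosses zero at u_2 = -2.169.
So (-3.000, -5.900), (-1.100, p(u_1)), (-2.169, 0) are collinear:
p(u_1) = -5.900 · (-1.100 − (-2.169)) / (-3.000 − (-2.169)) = -5.900 · (1.06900)/(-0.83100) = 7.58977

7.590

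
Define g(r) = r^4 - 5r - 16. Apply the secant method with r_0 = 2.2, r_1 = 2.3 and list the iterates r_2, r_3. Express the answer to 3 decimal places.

2.288, 2.289

g(2.2) = -3.57440, g(2.3) = 0.48410
r_2 = 2.30000 − 0.48410·(2.30000 − 2.20000) / (0.48410 − (-3.57440)) = 2.30000 − (0.04841)/(4.05850) = 2.28807
g(2.28807) = -0.03227
r_3 = 2.28807 − (-0.03227)·(2.28807 − 2.30000) / (-0.03227 − 0.48410) = 2.28807 − (0.00038)/(-0.51637) = 2.28882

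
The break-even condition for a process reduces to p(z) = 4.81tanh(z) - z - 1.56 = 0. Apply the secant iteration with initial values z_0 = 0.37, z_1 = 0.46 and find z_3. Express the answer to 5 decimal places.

p(0.37) = -0.2272999, p(0.46) = 0.0487051
z_2 = 0.4600000 − 0.0487051·(0.4600000 − 0.3700000) / (0.0487051 − (-0.2272999)) = 0.4600000 − (0.0043835)/(0.2760049) = 0.4441182
p(0.4441182) = 0.0019028
z_3 = 0.4441182 − 0.0019028·(0.4441182 − 0.4600000) / (0.0019028 − 0.0487051) = 0.4441182 − (-0.0000302)/(-0.0468022) = 0.4434725

0.44347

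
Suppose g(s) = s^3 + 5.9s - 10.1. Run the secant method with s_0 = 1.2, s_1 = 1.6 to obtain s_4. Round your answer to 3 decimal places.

1.321

g(1.2) = -1.29200, g(1.6) = 3.43600
s_2 = 1.60000 − 3.43600·(1.60000 − 1.20000) / (3.43600 − (-1.29200)) = 1.60000 − (1.37440)/(4.72800) = 1.30931
g(1.30931) = -0.13057
s_3 = 1.30931 − (-0.13057)·(1.30931 − 1.60000) / (-0.13057 − 3.43600) = 1.30931 − (0.03796)/(-3.56657) = 1.31995
g(1.31995) = -0.01260
s_4 = 1.31995 − (-0.01260)·(1.31995 − 1.30931) / (-0.01260 − (-0.13057)) = 1.31995 − (-0.00013)/(0.11797) = 1.32109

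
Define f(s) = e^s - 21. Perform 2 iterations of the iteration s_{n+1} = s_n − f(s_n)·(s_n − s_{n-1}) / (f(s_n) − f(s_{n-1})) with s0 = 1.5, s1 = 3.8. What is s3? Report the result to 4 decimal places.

2.8317

f(1.5) = -16.518311, f(3.8) = 23.701184
s2 = 3.800000 − 23.701184·(3.800000 − 1.500000) / (23.701184 − (-16.518311)) = 3.800000 − (54.512724)/(40.219495) = 2.444619
f(2.444619) = -9.473838
s3 = 2.444619 − (-9.473838)·(2.444619 − 3.800000) / (-9.473838 − 23.701184) = 2.444619 − (12.840657)/(-33.175023) = 2.831677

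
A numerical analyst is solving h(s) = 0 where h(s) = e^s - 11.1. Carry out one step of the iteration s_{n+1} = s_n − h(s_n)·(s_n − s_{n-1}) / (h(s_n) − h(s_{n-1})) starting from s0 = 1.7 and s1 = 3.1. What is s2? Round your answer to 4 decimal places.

h(1.7) = -5.626053, h(3.1) = 11.097951
s2 = 3.100000 − 11.097951·(3.100000 − 1.700000) / (11.097951 − (-5.626053)) = 3.100000 − (15.537132)/(16.724004) = 2.170968

2.1710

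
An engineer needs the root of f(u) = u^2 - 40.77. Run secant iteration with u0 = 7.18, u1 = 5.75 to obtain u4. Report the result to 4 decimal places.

f(7.18) = 10.782400, f(5.75) = -7.707500
u2 = 5.750000 − (-7.707500)·(5.750000 − 7.180000) / (-7.707500 − 10.782400) = 5.750000 − (11.021725)/(-18.489900) = 6.346094
f(6.346094) = -0.497086
u3 = 6.346094 − (-0.497086)·(6.346094 − 5.750000) / (-0.497086 − (-7.707500)) = 6.346094 − (-0.296310)/(7.210414) = 6.387189
f(6.387189) = 0.026185
u4 = 6.387189 − 0.026185·(6.387189 − 6.346094) / (0.026185 − (-0.497086)) = 6.387189 − (0.001076)/(0.523272) = 6.385133

6.3851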